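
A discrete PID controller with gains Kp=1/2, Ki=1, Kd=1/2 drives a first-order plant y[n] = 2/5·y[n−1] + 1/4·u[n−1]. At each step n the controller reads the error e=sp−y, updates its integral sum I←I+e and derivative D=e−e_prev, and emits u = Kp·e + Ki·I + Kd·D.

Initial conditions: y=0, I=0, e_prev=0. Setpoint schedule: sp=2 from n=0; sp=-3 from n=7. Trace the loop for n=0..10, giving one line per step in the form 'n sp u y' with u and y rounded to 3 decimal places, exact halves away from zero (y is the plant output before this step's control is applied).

(exact arithmetic carried between steps; '≈' marks a value shown rounded to 6 d.p. or computed from one; I and e_prev carry over from the previous line; the table rounds u and y to 3 d.p., halves away from zero)
n=0: y=0, sp=2, e=sp−y=2; I=2, D=e−e_prev=2; u=1/2·2+1·2+1/2·2=4; next y=2/5·0+1/4·4=1
n=1: y=1, sp=2, e=sp−y=1; I=3, D=e−e_prev=-1; u=1/2·1+1·3+1/2·(-1)=3; next y=2/5·1+1/4·3=1.15
n=2: y=1.15, sp=2, e=sp−y=0.85; I=3.85, D=e−e_prev=-0.15; u=1/2·0.85+1·3.85+1/2·(-0.15)=4.2; next y=2/5·1.15+1/4·4.2=1.51
n=3: y=1.51, sp=2, e=sp−y=0.49; I=4.34, D=e−e_prev=-0.36; u=1/2·0.49+1·4.34+1/2·(-0.36)=4.405; next y=2/5·1.51+1/4·4.405=1.70525
n=4: y=1.70525, sp=2, e=sp−y=0.29475; I=4.63475, D=e−e_prev=-0.19525; u=1/2·0.29475+1·4.63475+1/2·(-0.19525)=4.6845; next y=2/5·1.70525+1/4·4.6845=1.853225
n=5: y=1.853225, sp=2, e=sp−y=0.146775; I=4.781525, D=e−e_prev=-0.147975; u=1/2·0.146775+1·4.781525+1/2·(-0.147975)=4.780925; next y=2/5·1.853225+1/4·4.780925≈1.936521
n=6: y≈1.936521, sp=2, e=sp−y≈0.063479; I≈4.845004, D=e−e_prev≈-0.083296; u=1/2·0.063479+1·4.845004+1/2·(-0.083296)≈4.835095; next y=2/5·1.936521+1/4·4.835095≈1.983382
n=7: y≈1.983382, sp=-3, e=sp−y≈-4.983382; I≈-0.138379, D=e−e_prev≈-5.046861; u=1/2·(-4.983382)+1·(-0.138379)+1/2·(-5.046861)≈-5.153500; next y=2/5·1.983382+1/4·(-5.153500)≈-0.495022
n=8: y≈-0.495022, sp=-3, e=sp−y≈-2.504978; I≈-2.643356, D=e−e_prev≈2.478404; u=1/2·(-2.504978)+1·(-2.643356)+1/2·2.478404≈-2.656643; next y=2/5·(-0.495022)+1/4·(-2.656643)≈-0.862170
n=9: y≈-0.862170, sp=-3, e=sp−y≈-2.137830; I≈-4.781187, D=e−e_prev≈0.367147; u=1/2·(-2.137830)+1·(-4.781187)+1/2·0.367147≈-5.666528; next y=2/5·(-0.862170)+1/4·(-5.666528)≈-1.761500
n=10: y≈-1.761500, sp=-3, e=sp−y≈-1.238500; I≈-6.019687, D=e−e_prev≈0.899330; u=1/2·(-1.238500)+1·(-6.019687)+1/2·0.899330≈-6.189272; next y=2/5·(-1.761500)+1/4·(-6.189272)≈-2.251918

0 2 4.000 0.000
1 2 3.000 1.000
2 2 4.200 1.150
3 2 4.405 1.510
4 2 4.685 1.705
5 2 4.781 1.853
6 2 4.835 1.937
7 -3 -5.154 1.983
8 -3 -2.657 -0.495
9 -3 -5.667 -0.862
10 -3 -6.189 -1.761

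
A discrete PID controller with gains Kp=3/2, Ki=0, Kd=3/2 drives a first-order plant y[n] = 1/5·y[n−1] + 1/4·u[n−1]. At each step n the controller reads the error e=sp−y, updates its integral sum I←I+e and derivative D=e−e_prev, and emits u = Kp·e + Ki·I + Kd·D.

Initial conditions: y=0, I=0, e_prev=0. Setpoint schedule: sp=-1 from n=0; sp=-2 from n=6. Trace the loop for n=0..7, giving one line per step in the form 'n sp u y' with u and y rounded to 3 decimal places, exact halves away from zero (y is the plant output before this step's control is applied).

(exact arithmetic carried between steps; '≈' marks a value shown rounded to 6 d.p. or computed from one; I and e_prev carry over from the previous line; the table rounds u and y to 3 d.p., halves away from zero)
n=0: y=0, sp=-1, e=sp−y=-1; I=-1, D=e−e_prev=-1; u=3/2·(-1)+0·(-1)+3/2·(-1)=-3; next y=1/5·0+1/4·(-3)=-0.75
n=1: y=-0.75, sp=-1, e=sp−y=-0.25; I=-1.25, D=e−e_prev=0.75; u=3/2·(-0.25)+0·(-1.25)+3/2·0.75=0.75; next y=1/5·(-0.75)+1/4·0.75=0.0375
n=2: y=0.0375, sp=-1, e=sp−y=-1.0375; I=-2.2875, D=e−e_prev=-0.7875; u=3/2·(-1.0375)+0·(-2.2875)+3/2·(-0.7875)=-2.7375; next y=1/5·0.0375+1/4·(-2.7375)=-0.676875
n=3: y=-0.676875, sp=-1, e=sp−y=-0.323125; I=-2.610625, D=e−e_prev=0.714375; u=3/2·(-0.323125)+0·(-2.610625)+3/2·0.714375=0.586875; next y=1/5·(-0.676875)+1/4·0.586875≈0.011344
n=4: y≈0.011344, sp=-1, e=sp−y≈-1.011344; I≈-3.621969, D=e−e_prev≈-0.688219; u=3/2·(-1.011344)+0·(-3.621969)+3/2·(-0.688219)≈-2.549344; next y=1/5·0.011344+1/4·(-2.549344)≈-0.635067
n=5: y≈-0.635067, sp=-1, e=sp−y≈-0.364933; I≈-3.986902, D=e−e_prev≈0.646411; u=3/2·(-0.364933)+0·(-3.986902)+3/2·0.646411≈0.422217; next y=1/5·(-0.635067)+1/4·0.422217≈-0.021459
n=6: y≈-0.021459, sp=-2, e=sp−y≈-1.978541; I≈-5.965442, D=e−e_prev≈-1.613608; u=3/2·(-1.978541)+0·(-5.965442)+3/2·(-1.613608)≈-5.388223; next y=1/5·(-0.021459)+1/4·(-5.388223)≈-1.351348
n=7: y≈-1.351348, sp=-2, e=sp−y≈-0.648652; I≈-6.614095, D=e−e_prev≈1.329889; u=3/2·(-0.648652)+0·(-6.614095)+3/2·1.329889≈1.021854; next y=1/5·(-1.351348)+1/4·1.021854≈-0.014806

0 -1 -3.000 0.000
1 -1 0.750 -0.750
2 -1 -2.738 0.038
3 -1 0.587 -0.677
4 -1 -2.549 0.011
5 -1 0.422 -0.635
6 -2 -5.388 -0.021
7 -2 1.022 -1.351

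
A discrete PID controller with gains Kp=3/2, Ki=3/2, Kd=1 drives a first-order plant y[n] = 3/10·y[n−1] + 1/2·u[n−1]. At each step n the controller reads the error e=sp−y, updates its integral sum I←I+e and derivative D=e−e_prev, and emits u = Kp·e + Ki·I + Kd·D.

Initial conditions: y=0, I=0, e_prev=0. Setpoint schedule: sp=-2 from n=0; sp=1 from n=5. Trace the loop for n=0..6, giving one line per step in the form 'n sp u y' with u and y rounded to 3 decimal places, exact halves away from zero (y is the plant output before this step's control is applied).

0 -2 -8.000 0.000
1 -2 7.000 -4.000
2 -2 -19.200 2.300
3 -2 25.490 -8.910
4 -2 -51.283 10.072
5 1 92.359 -22.620
6 1 -155.956 39.393

(exact arithmetic carried between steps; '≈' marks a value shown rounded to 6 d.p. or computed from one; I and e_prev carry over from the previous line; the table rounds u and y to 3 d.p., halves away from zero)
n=0: y=0, sp=-2, e=sp−y=-2; I=-2, D=e−e_prev=-2; u=3/2·(-2)+3/2·(-2)+1·(-2)=-8; next y=3/10·0+1/2·(-8)=-4
n=1: y=-4, sp=-2, e=sp−y=2; I=0, D=e−e_prev=4; u=3/2·2+3/2·0+1·4=7; next y=3/10·(-4)+1/2·7=2.3
n=2: y=2.3, sp=-2, e=sp−y=-4.3; I=-4.3, D=e−e_prev=-6.3; u=3/2·(-4.3)+3/2·(-4.3)+1·(-6.3)=-19.2; next y=3/10·2.3+1/2·(-19.2)=-8.91
n=3: y=-8.91, sp=-2, e=sp−y=6.91; I=2.61, D=e−e_prev=11.21; u=3/2·6.91+3/2·2.61+1·11.21=25.49; next y=3/10·(-8.91)+1/2·25.49=10.072
n=4: y=10.072, sp=-2, e=sp−y=-12.072; I=-9.462, D=e−e_prev=-18.982; u=3/2·(-12.072)+3/2·(-9.462)+1·(-18.982)=-51.283; next y=3/10·10.072+1/2·(-51.283)=-22.6199
n=5: y=-22.6199, sp=1, e=sp−y=23.6199; I=14.1579, D=e−e_prev=35.6919; u=3/2·23.6199+3/2·14.1579+1·35.6919=92.3586; next y=3/10·(-22.6199)+1/2·92.3586=39.39333
n=6: y=39.39333, sp=1, e=sp−y=-38.39333; I=-24.23543, D=e−e_prev=-62.01323; u=3/2·(-38.39333)+3/2·(-24.23543)+1·(-62.01323)=-155.95637; next y=3/10·39.39333+1/2·(-155.95637)=-66.160186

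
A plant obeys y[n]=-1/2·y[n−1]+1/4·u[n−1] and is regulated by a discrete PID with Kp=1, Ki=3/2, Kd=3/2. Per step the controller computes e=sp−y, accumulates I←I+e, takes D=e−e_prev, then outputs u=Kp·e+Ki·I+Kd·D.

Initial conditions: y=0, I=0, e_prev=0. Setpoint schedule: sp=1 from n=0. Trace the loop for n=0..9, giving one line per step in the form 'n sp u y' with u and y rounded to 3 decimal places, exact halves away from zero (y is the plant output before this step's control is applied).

(exact arithmetic carried between steps; '≈' marks a value shown rounded to 6 d.p. or computed from one; I and e_prev carry over from the previous line; the table rounds u and y to 3 d.p., halves away from zero)
n=0: y=0, sp=1, e=sp−y=1; I=1, D=e−e_prev=1; u=1·1+3/2·1+3/2·1=4; next y=-1/2·0+1/4·4=1
n=1: y=1, sp=1, e=sp−y=0; I=1, D=e−e_prev=-1; u=1·0+3/2·1+3/2·(-1)=0; next y=-1/2·1+1/4·0=-0.5
n=2: y=-0.5, sp=1, e=sp−y=1.5; I=2.5, D=e−e_prev=1.5; u=1·1.5+3/2·2.5+3/2·1.5=7.5; next y=-1/2·(-0.5)+1/4·7.5=2.125
n=3: y=2.125, sp=1, e=sp−y=-1.125; I=1.375, D=e−e_prev=-2.625; u=1·(-1.125)+3/2·1.375+3/2·(-2.625)=-3; next y=-1/2·2.125+1/4·(-3)=-1.8125
n=4: y=-1.8125, sp=1, e=sp−y=2.8125; I=4.1875, D=e−e_prev=3.9375; u=1·2.8125+3/2·4.1875+3/2·3.9375=15; next y=-1/2·(-1.8125)+1/4·15=4.65625
n=5: y=4.65625, sp=1, e=sp−y=-3.65625; I=0.53125, D=e−e_prev=-6.46875; u=1·(-3.65625)+3/2·0.53125+3/2·(-6.46875)=-12.5625; next y=-1/2·4.65625+1/4·(-12.5625)=-5.46875
n=6: y=-5.46875, sp=1, e=sp−y=6.46875; I=7, D=e−e_prev=10.125; u=1·6.46875+3/2·7+3/2·10.125=32.15625; next y=-1/2·(-5.46875)+1/4·32.15625≈10.773438
n=7: y≈10.773438, sp=1, e=sp−y≈-9.773438; I≈-2.773438, D=e−e_prev≈-16.242188; u=1·(-9.773438)+3/2·(-2.773438)+3/2·(-16.242188)≈-38.296875; next y=-1/2·10.773438+1/4·(-38.296875)≈-14.960938
n=8: y≈-14.960938, sp=1, e=sp−y≈15.960938; I≈13.1875, D=e−e_prev≈25.734375; u=1·15.960938+3/2·13.1875+3/2·25.734375≈74.34375; next y=-1/2·(-14.960938)+1/4·74.34375≈26.066406
n=9: y≈26.066406, sp=1, e=sp−y≈-25.066406; I≈-11.878906, D=e−e_prev≈-41.027344; u=1·(-25.066406)+3/2·(-11.878906)+3/2·(-41.027344)≈-104.425781; next y=-1/2·26.066406+1/4·(-104.425781)≈-39.139648

0 1 4.000 0.000
1 1 0.000 1.000
2 1 7.500 -0.500
3 1 -3.000 2.125
4 1 15.000 -1.813
5 1 -12.563 4.656
6 1 32.156 -5.469
7 1 -38.297 10.773
8 1 74.344 -14.961
9 1 -104.426 26.066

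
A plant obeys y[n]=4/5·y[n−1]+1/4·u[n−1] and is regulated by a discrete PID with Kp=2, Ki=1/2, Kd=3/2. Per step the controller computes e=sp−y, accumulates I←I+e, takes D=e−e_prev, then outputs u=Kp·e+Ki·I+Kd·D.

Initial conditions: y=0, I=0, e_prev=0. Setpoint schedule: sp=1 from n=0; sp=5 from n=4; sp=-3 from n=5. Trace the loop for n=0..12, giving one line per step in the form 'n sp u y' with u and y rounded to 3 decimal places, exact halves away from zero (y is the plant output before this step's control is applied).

(exact arithmetic carried between steps; '≈' marks a value shown rounded to 6 d.p. or computed from one; I and e_prev carry over from the previous line; the table rounds u and y to 3 d.p., halves away from zero)
n=0: y=0, sp=1, e=sp−y=1; I=1, D=e−e_prev=1; u=2·1+1/2·1+3/2·1=4; next y=4/5·0+1/4·4=1
n=1: y=1, sp=1, e=sp−y=0; I=1, D=e−e_prev=-1; u=2·0+1/2·1+3/2·(-1)=-1; next y=4/5·1+1/4·(-1)=0.55
n=2: y=0.55, sp=1, e=sp−y=0.45; I=1.45, D=e−e_prev=0.45; u=2·0.45+1/2·1.45+3/2·0.45=2.3; next y=4/5·0.55+1/4·2.3=1.015
n=3: y=1.015, sp=1, e=sp−y=-0.015; I=1.435, D=e−e_prev=-0.465; u=2·(-0.015)+1/2·1.435+3/2·(-0.465)=-0.01; next y=4/5·1.015+1/4·(-0.01)=0.8095
n=4: y=0.8095, sp=5, e=sp−y=4.1905; I=5.6255, D=e−e_prev=4.2055; u=2·4.1905+1/2·5.6255+3/2·4.2055=17.502; next y=4/5·0.8095+1/4·17.502=5.0231
n=5: y=5.0231, sp=-3, e=sp−y=-8.0231; I=-2.3976, D=e−e_prev=-12.2136; u=2·(-8.0231)+1/2·(-2.3976)+3/2·(-12.2136)=-35.5654; next y=4/5·5.0231+1/4·(-35.5654)=-4.87287
n=6: y=-4.87287, sp=-3, e=sp−y=1.87287; I=-0.52473, D=e−e_prev=9.89597; u=2·1.87287+1/2·(-0.52473)+3/2·9.89597=18.32733; next y=4/5·(-4.87287)+1/4·18.32733≈0.683537
n=7: y≈0.683537, sp=-3, e=sp−y≈-3.683537; I≈-4.208267, D=e−e_prev≈-5.556407; u=2·(-3.683537)+1/2·(-4.208267)+3/2·(-5.556407)≈-17.805816; next y=4/5·0.683537+1/4·(-17.805816)≈-3.904625
n=8: y≈-3.904625, sp=-3, e=sp−y≈0.904625; I≈-3.303642, D=e−e_prev≈4.588161; u=2·0.904625+1/2·(-3.303642)+3/2·4.588161≈7.039671; next y=4/5·(-3.904625)+1/4·7.039671≈-1.363782
n=9: y≈-1.363782, sp=-3, e=sp−y≈-1.636218; I≈-4.939860, D=e−e_prev≈-2.540843; u=2·(-1.636218)+1/2·(-4.939860)+3/2·(-2.540843)≈-9.553629; next y=4/5·(-1.363782)+1/4·(-9.553629)≈-3.479433
n=10: y≈-3.479433, sp=-3, e=sp−y≈0.479433; I≈-4.460426, D=e−e_prev≈2.115651; u=2·0.479433+1/2·(-4.460426)+3/2·2.115651≈1.902129; next y=4/5·(-3.479433)+1/4·1.902129≈-2.308014
n=11: y≈-2.308014, sp=-3, e=sp−y≈-0.691986; I≈-5.152412, D=e−e_prev≈-1.171419; u=2·(-0.691986)+1/2·(-5.152412)+3/2·(-1.171419)≈-5.717306; next y=4/5·(-2.308014)+1/4·(-5.717306)≈-3.275738
n=12: y≈-3.275738, sp=-3, e=sp−y≈0.275738; I≈-4.876674, D=e−e_prev≈0.967724; u=2·0.275738+1/2·(-4.876674)+3/2·0.967724≈-0.435276; next y=4/5·(-3.275738)+1/4·(-0.435276)≈-2.729409

0 1 4.000 0.000
1 1 -1.000 1.000
2 1 2.300 0.550
3 1 -0.010 1.015
4 5 17.502 0.810
5 -3 -35.565 5.023
6 -3 18.327 -4.873
7 -3 -17.806 0.684
8 -3 7.040 -3.905
9 -3 -9.554 -1.364
10 -3 1.902 -3.479
11 -3 -5.717 -2.308
12 -3 -0.435 -3.276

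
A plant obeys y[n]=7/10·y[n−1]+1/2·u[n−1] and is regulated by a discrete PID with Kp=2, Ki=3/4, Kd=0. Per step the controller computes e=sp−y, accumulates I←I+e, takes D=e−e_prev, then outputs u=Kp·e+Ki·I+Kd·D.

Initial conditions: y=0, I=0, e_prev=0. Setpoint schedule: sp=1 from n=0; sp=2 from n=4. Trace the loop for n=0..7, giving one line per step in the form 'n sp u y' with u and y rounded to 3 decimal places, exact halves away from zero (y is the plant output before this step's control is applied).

(exact arithmetic carried between steps; '≈' marks a value shown rounded to 6 d.p. or computed from one; I and e_prev carry over from the previous line; the table rounds u and y to 3 d.p., halves away from zero)
n=0: y=0, sp=1, e=sp−y=1; I=1, D=e−e_prev=1; u=2·1+3/4·1+0·1=2.75; next y=7/10·0+1/2·2.75=1.375
n=1: y=1.375, sp=1, e=sp−y=-0.375; I=0.625, D=e−e_prev=-1.375; u=2·(-0.375)+3/4·0.625+0·(-1.375)=-0.28125; next y=7/10·1.375+1/2·(-0.28125)=0.821875
n=2: y=0.821875, sp=1, e=sp−y=0.178125; I=0.803125, D=e−e_prev=0.553125; u=2·0.178125+3/4·0.803125+0·0.553125≈0.958594; next y=7/10·0.821875+1/2·0.958594≈1.054609
n=3: y≈1.054609, sp=1, e=sp−y≈-0.054609; I≈0.748516, D=e−e_prev≈-0.232734; u=2·(-0.054609)+3/4·0.748516+0·(-0.232734)≈0.452168; next y=7/10·1.054609+1/2·0.452168≈0.964311
n=4: y≈0.964311, sp=2, e=sp−y≈1.035689; I≈1.784205, D=e−e_prev≈1.090299; u=2·1.035689+3/4·1.784205+0·1.090299≈3.409533; next y=7/10·0.964311+1/2·3.409533≈2.379784
n=5: y≈2.379784, sp=2, e=sp−y≈-0.379784; I≈1.404421, D=e−e_prev≈-1.415473; u=2·(-0.379784)+3/4·1.404421+0·(-1.415473)≈0.293749; next y=7/10·2.379784+1/2·0.293749≈1.812723
n=6: y≈1.812723, sp=2, e=sp−y≈0.187277; I≈1.591698, D=e−e_prev≈0.567061; u=2·0.187277+3/4·1.591698+0·0.567061≈1.568328; next y=7/10·1.812723+1/2·1.568328≈2.053070
n=7: y≈2.053070, sp=2, e=sp−y≈-0.053070; I≈1.538628, D=e−e_prev≈-0.240347; u=2·(-0.053070)+3/4·1.538628+0·(-0.240347)≈1.047831; next y=7/10·2.053070+1/2·1.047831≈1.961065

0 1 2.750 0.000
1 1 -0.281 1.375
2 1 0.959 0.822
3 1 0.452 1.055
4 2 3.410 0.964
5 2 0.294 2.380
6 2 1.568 1.813
7 2 1.048 2.053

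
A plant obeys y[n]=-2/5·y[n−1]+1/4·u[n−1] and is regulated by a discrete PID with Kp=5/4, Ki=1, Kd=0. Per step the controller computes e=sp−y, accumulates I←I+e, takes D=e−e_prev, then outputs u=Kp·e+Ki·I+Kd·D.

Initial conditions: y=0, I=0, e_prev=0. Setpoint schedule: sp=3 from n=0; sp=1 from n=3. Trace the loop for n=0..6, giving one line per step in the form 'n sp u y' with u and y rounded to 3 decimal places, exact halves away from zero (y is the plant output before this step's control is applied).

(exact arithmetic carried between steps; '≈' marks a value shown rounded to 6 d.p. or computed from one; I and e_prev carry over from the previous line; the table rounds u and y to 3 d.p., halves away from zero)
n=0: y=0, sp=3, e=sp−y=3; I=3, D=e−e_prev=3; u=5/4·3+1·3+0·3=6.75; next y=-2/5·0+1/4·6.75=1.6875
n=1: y=1.6875, sp=3, e=sp−y=1.3125; I=4.3125, D=e−e_prev=-1.6875; u=5/4·1.3125+1·4.3125+0·(-1.6875)=5.953125; next y=-2/5·1.6875+1/4·5.953125≈0.813281
n=2: y≈0.813281, sp=3, e=sp−y≈2.186719; I≈6.499219, D=e−e_prev≈0.874219; u=5/4·2.186719+1·6.499219+0·0.874219≈9.232617; next y=-2/5·0.813281+1/4·9.232617≈1.982842
n=3: y≈1.982842, sp=1, e=sp−y≈-0.982842; I≈5.516377, D=e−e_prev≈-3.169561; u=5/4·(-0.982842)+1·5.516377+0·(-3.169561)≈4.287825; next y=-2/5·1.982842+1/4·4.287825≈0.278819
n=4: y≈0.278819, sp=1, e=sp−y≈0.721181; I≈6.237557, D=e−e_prev≈1.704022; u=5/4·0.721181+1·6.237557+0·1.704022≈7.139033; next y=-2/5·0.278819+1/4·7.139033≈1.673231
n=5: y≈1.673231, sp=1, e=sp−y≈-0.673231; I≈5.564327, D=e−e_prev≈-1.394411; u=5/4·(-0.673231)+1·5.564327+0·(-1.394411)≈4.722789; next y=-2/5·1.673231+1/4·4.722789≈0.511405
n=6: y≈0.511405, sp=1, e=sp−y≈0.488595; I≈6.052922, D=e−e_prev≈1.161826; u=5/4·0.488595+1·6.052922+0·1.161826≈6.663666; next y=-2/5·0.511405+1/4·6.663666≈1.461354

0 3 6.750 0.000
1 3 5.953 1.688
2 3 9.233 0.813
3 1 4.288 1.983
4 1 7.139 0.279
5 1 4.723 1.673
6 1 6.664 0.511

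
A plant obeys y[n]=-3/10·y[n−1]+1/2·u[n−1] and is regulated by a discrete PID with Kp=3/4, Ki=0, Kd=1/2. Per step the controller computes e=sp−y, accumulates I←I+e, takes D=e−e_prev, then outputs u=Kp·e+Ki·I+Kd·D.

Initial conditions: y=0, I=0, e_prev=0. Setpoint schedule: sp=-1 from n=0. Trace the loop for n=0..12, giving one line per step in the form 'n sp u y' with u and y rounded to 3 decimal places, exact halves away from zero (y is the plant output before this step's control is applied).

(exact arithmetic carried between steps; '≈' marks a value shown rounded to 6 d.p. or computed from one; I and e_prev carry over from the previous line; the table rounds u and y to 3 d.p., halves away from zero)
n=0: y=0, sp=-1, e=sp−y=-1; I=-1, D=e−e_prev=-1; u=3/4·(-1)+0·(-1)+1/2·(-1)=-1.25; next y=-3/10·0+1/2·(-1.25)=-0.625
n=1: y=-0.625, sp=-1, e=sp−y=-0.375; I=-1.375, D=e−e_prev=0.625; u=3/4·(-0.375)+0·(-1.375)+1/2·0.625=0.03125; next y=-3/10·(-0.625)+1/2·0.03125=0.203125
n=2: y=0.203125, sp=-1, e=sp−y=-1.203125; I=-2.578125, D=e−e_prev=-0.828125; u=3/4·(-1.203125)+0·(-2.578125)+1/2·(-0.828125)≈-1.316406; next y=-3/10·0.203125+1/2·(-1.316406)≈-0.719141
n=3: y≈-0.719141, sp=-1, e=sp−y≈-0.280859; I≈-2.858984, D=e−e_prev≈0.922266; u=3/4·(-0.280859)+0·(-2.858984)+1/2·0.922266≈0.250488; next y=-3/10·(-0.719141)+1/2·0.250488≈0.340986
n=4: y≈0.340986, sp=-1, e=sp−y≈-1.340986; I≈-4.199971, D=e−e_prev≈-1.060127; u=3/4·(-1.340986)+0·(-4.199971)+1/2·(-1.060127)≈-1.535803; next y=-3/10·0.340986+1/2·(-1.535803)≈-0.870198
n=5: y≈-0.870198, sp=-1, e=sp−y≈-0.129802; I≈-4.329773, D=e−e_prev≈1.211184; u=3/4·(-0.129802)+0·(-4.329773)+1/2·1.211184≈0.508240; next y=-3/10·(-0.870198)+1/2·0.508240≈0.515179
n=6: y≈0.515179, sp=-1, e=sp−y≈-1.515179; I≈-5.844952, D=e−e_prev≈-1.385377; u=3/4·(-1.515179)+0·(-5.844952)+1/2·(-1.385377)≈-1.829073; next y=-3/10·0.515179+1/2·(-1.829073)≈-1.069090
n=7: y≈-1.069090, sp=-1, e=sp−y≈0.069090; I≈-5.775862, D=e−e_prev≈1.584269; u=3/4·0.069090+0·(-5.775862)+1/2·1.584269≈0.843952; next y=-3/10·(-1.069090)+1/2·0.843952≈0.742703
n=8: y≈0.742703, sp=-1, e=sp−y≈-1.742703; I≈-7.518566, D=e−e_prev≈-1.811793; u=3/4·(-1.742703)+0·(-7.518566)+1/2·(-1.811793)≈-2.212924; next y=-3/10·0.742703+1/2·(-2.212924)≈-1.329273
n=9: y≈-1.329273, sp=-1, e=sp−y≈0.329273; I≈-7.189292, D=e−e_prev≈2.071976; u=3/4·0.329273+0·(-7.189292)+1/2·2.071976≈1.282943; next y=-3/10·(-1.329273)+1/2·1.282943≈1.040253
n=10: y≈1.040253, sp=-1, e=sp−y≈-2.040253; I≈-9.229546, D=e−e_prev≈-2.369526; u=3/4·(-2.040253)+0·(-9.229546)+1/2·(-2.369526)≈-2.714953; next y=-3/10·1.040253+1/2·(-2.714953)≈-1.669553
n=11: y≈-1.669553, sp=-1, e=sp−y≈0.669553; I≈-8.559993, D=e−e_prev≈2.709806; u=3/4·0.669553+0·(-8.559993)+1/2·2.709806≈1.857068; next y=-3/10·(-1.669553)+1/2·1.857068≈1.429400
n=12: y≈1.429400, sp=-1, e=sp−y≈-2.429400; I≈-10.989393, D=e−e_prev≈-3.098952; u=3/4·(-2.429400)+0·(-10.989393)+1/2·(-3.098952)≈-3.371526; next y=-3/10·1.429400+1/2·(-3.371526)≈-2.114583

0 -1 -1.250 0.000
1 -1 0.031 -0.625
2 -1 -1.316 0.203
3 -1 0.250 -0.719
4 -1 -1.536 0.341
5 -1 0.508 -0.870
6 -1 -1.829 0.515
7 -1 0.844 -1.069
8 -1 -2.213 0.743
9 -1 1.283 -1.329
10 -1 -2.715 1.040
11 -1 1.857 -1.670
12 -1 -3.372 1.429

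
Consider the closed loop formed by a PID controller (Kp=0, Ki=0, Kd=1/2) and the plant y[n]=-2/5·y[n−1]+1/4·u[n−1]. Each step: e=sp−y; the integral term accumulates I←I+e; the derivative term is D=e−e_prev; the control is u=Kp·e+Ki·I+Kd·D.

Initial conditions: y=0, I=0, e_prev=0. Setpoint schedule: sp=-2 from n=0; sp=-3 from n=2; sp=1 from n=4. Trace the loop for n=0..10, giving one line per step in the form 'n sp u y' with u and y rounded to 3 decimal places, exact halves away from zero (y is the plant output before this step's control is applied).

0 -2 -1.000 0.000
1 -2 0.125 -0.250
2 -3 -0.691 0.131
3 -3 0.178 -0.225
4 1 1.820 0.135
5 1 -0.133 0.401
6 1 0.297 -0.194
7 1 -0.173 0.152
8 1 0.128 -0.104
9 1 -0.089 0.074
10 1 0.063 -0.052

(exact arithmetic carried between steps; '≈' marks a value shown rounded to 6 d.p. or computed from one; I and e_prev carry over from the previous line; the table rounds u and y to 3 d.p., halves away from zero)
n=0: y=0, sp=-2, e=sp−y=-2; I=-2, D=e−e_prev=-2; u=0·(-2)+0·(-2)+1/2·(-2)=-1; next y=-2/5·0+1/4·(-1)=-0.25
n=1: y=-0.25, sp=-2, e=sp−y=-1.75; I=-3.75, D=e−e_prev=0.25; u=0·(-1.75)+0·(-3.75)+1/2·0.25=0.125; next y=-2/5·(-0.25)+1/4·0.125=0.13125
n=2: y=0.13125, sp=-3, e=sp−y=-3.13125; I=-6.88125, D=e−e_prev=-1.38125; u=0·(-3.13125)+0·(-6.88125)+1/2·(-1.38125)=-0.690625; next y=-2/5·0.13125+1/4·(-0.690625)≈-0.225156
n=3: y≈-0.225156, sp=-3, e=sp−y≈-2.774844; I≈-9.656094, D=e−e_prev≈0.356406; u=0·(-2.774844)+0·(-9.656094)+1/2·0.356406≈0.178203; next y=-2/5·(-0.225156)+1/4·0.178203≈0.134613
n=4: y≈0.134613, sp=1, e=sp−y≈0.865387; I≈-8.790707, D=e−e_prev≈3.640230; u=0·0.865387+0·(-8.790707)+1/2·3.640230≈1.820115; next y=-2/5·0.134613+1/4·1.820115≈0.401183
n=5: y≈0.401183, sp=1, e=sp−y≈0.598817; I≈-8.191891, D=e−e_prev≈-0.266570; u=0·0.598817+0·(-8.191891)+1/2·(-0.266570)≈-0.133285; next y=-2/5·0.401183+1/4·(-0.133285)≈-0.193795
n=6: y≈-0.193795, sp=1, e=sp−y≈1.193795; I≈-6.998096, D=e−e_prev≈0.594978; u=0·1.193795+0·(-6.998096)+1/2·0.594978≈0.297489; next y=-2/5·(-0.193795)+1/4·0.297489≈0.151890
n=7: y≈0.151890, sp=1, e=sp−y≈0.848110; I≈-6.149986, D=e−e_prev≈-0.345685; u=0·0.848110+0·(-6.149986)+1/2·(-0.345685)≈-0.172842; next y=-2/5·0.151890+1/4·(-0.172842)≈-0.103967
n=8: y≈-0.103967, sp=1, e=sp−y≈1.103967; I≈-5.046019, D=e−e_prev≈0.255857; u=0·1.103967+0·(-5.046019)+1/2·0.255857≈0.127928; next y=-2/5·(-0.103967)+1/4·0.127928≈0.073569
n=9: y≈0.073569, sp=1, e=sp−y≈0.926431; I≈-4.119588, D=e−e_prev≈-0.177535; u=0·0.926431+0·(-4.119588)+1/2·(-0.177535)≈-0.088768; next y=-2/5·0.073569+1/4·(-0.088768)≈-0.051619
n=10: y≈-0.051619, sp=1, e=sp−y≈1.051619; I≈-3.067969, D=e−e_prev≈0.125188; u=0·1.051619+0·(-3.067969)+1/2·0.125188≈0.062594; next y=-2/5·(-0.051619)+1/4·0.062594≈0.036296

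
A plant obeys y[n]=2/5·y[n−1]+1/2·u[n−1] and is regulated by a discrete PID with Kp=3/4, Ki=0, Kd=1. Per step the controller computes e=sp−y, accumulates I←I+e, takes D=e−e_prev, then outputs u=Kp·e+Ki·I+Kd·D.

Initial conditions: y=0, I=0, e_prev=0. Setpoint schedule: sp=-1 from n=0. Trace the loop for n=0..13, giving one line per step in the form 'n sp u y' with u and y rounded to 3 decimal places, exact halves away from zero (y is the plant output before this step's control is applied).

(exact arithmetic carried between steps; '≈' marks a value shown rounded to 6 d.p. or computed from one; I and e_prev carry over from the previous line; the table rounds u and y to 3 d.p., halves away from zero)
n=0: y=0, sp=-1, e=sp−y=-1; I=-1, D=e−e_prev=-1; u=3/4·(-1)+0·(-1)+1·(-1)=-1.75; next y=2/5·0+1/2·(-1.75)=-0.875
n=1: y=-0.875, sp=-1, e=sp−y=-0.125; I=-1.125, D=e−e_prev=0.875; u=3/4·(-0.125)+0·(-1.125)+1·0.875=0.78125; next y=2/5·(-0.875)+1/2·0.78125=0.040625
n=2: y=0.040625, sp=-1, e=sp−y=-1.040625; I=-2.165625, D=e−e_prev=-0.915625; u=3/4·(-1.040625)+0·(-2.165625)+1·(-0.915625)≈-1.696094; next y=2/5·0.040625+1/2·(-1.696094)≈-0.831797
n=3: y≈-0.831797, sp=-1, e=sp−y≈-0.168203; I≈-2.333828, D=e−e_prev≈0.872422; u=3/4·(-0.168203)+0·(-2.333828)+1·0.872422≈0.746270; next y=2/5·(-0.831797)+1/2·0.746270≈0.040416
n=4: y≈0.040416, sp=-1, e=sp−y≈-1.040416; I≈-3.374244, D=e−e_prev≈-0.872213; u=3/4·(-1.040416)+0·(-3.374244)+1·(-0.872213)≈-1.652525; next y=2/5·0.040416+1/2·(-1.652525)≈-0.810096
n=5: y≈-0.810096, sp=-1, e=sp−y≈-0.189904; I≈-3.564148, D=e−e_prev≈0.850512; u=3/4·(-0.189904)+0·(-3.564148)+1·0.850512≈0.708084; next y=2/5·(-0.810096)+1/2·0.708084≈0.030004
n=6: y≈0.030004, sp=-1, e=sp−y≈-1.030004; I≈-4.594152, D=e−e_prev≈-0.840100; u=3/4·(-1.030004)+0·(-4.594152)+1·(-0.840100)≈-1.612602; next y=2/5·0.030004+1/2·(-1.612602)≈-0.794300
n=7: y≈-0.794300, sp=-1, e=sp−y≈-0.205700; I≈-4.799852, D=e−e_prev≈0.824303; u=3/4·(-0.205700)+0·(-4.799852)+1·0.824303≈0.670028; next y=2/5·(-0.794300)+1/2·0.670028≈0.017294
n=8: y≈0.017294, sp=-1, e=sp−y≈-1.017294; I≈-5.817146, D=e−e_prev≈-0.811594; u=3/4·(-1.017294)+0·(-5.817146)+1·(-0.811594)≈-1.574565; next y=2/5·0.017294+1/2·(-1.574565)≈-0.780365
n=9: y≈-0.780365, sp=-1, e=sp−y≈-0.219635; I≈-6.036782, D=e−e_prev≈0.797659; u=3/4·(-0.219635)+0·(-6.036782)+1·0.797659≈0.632932; next y=2/5·(-0.780365)+1/2·0.632932≈0.004320
n=10: y≈0.004320, sp=-1, e=sp−y≈-1.004320; I≈-7.041102, D=e−e_prev≈-0.784685; u=3/4·(-1.004320)+0·(-7.041102)+1·(-0.784685)≈-1.537925; next y=2/5·0.004320+1/2·(-1.537925)≈-0.767234
n=11: y≈-0.767234, sp=-1, e=sp−y≈-0.232766; I≈-7.273867, D=e−e_prev≈0.771555; u=3/4·(-0.232766)+0·(-7.273867)+1·0.771555≈0.596981; next y=2/5·(-0.767234)+1/2·0.596981≈-0.008403
n=12: y≈-0.008403, sp=-1, e=sp−y≈-0.991597; I≈-8.265464, D=e−e_prev≈-0.758831; u=3/4·(-0.991597)+0·(-8.265464)+1·(-0.758831)≈-1.502528; next y=2/5·(-0.008403)+1/2·(-1.502528)≈-0.754626
n=13: y≈-0.754626, sp=-1, e=sp−y≈-0.245374; I≈-8.510838, D=e−e_prev≈0.746222; u=3/4·(-0.245374)+0·(-8.510838)+1·0.746222≈0.562191; next y=2/5·(-0.754626)+1/2·0.562191≈-0.020755

0 -1 -1.750 0.000
1 -1 0.781 -0.875
2 -1 -1.696 0.041
3 -1 0.746 -0.832
4 -1 -1.653 0.040
5 -1 0.708 -0.810
6 -1 -1.613 0.030
7 -1 0.670 -0.794
8 -1 -1.575 0.017
9 -1 0.633 -0.780
10 -1 -1.538 0.004
11 -1 0.597 -0.767
12 -1 -1.503 -0.008
13 -1 0.562 -0.755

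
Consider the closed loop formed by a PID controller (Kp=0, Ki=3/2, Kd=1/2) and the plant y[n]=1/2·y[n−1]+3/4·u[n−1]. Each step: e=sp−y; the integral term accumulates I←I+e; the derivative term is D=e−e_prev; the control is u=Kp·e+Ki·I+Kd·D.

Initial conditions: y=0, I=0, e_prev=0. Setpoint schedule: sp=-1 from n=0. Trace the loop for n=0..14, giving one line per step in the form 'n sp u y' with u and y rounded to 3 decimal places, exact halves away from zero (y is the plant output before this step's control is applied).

0 -1 -2.000 0.000
1 -1 0.000 -1.500
2 -1 -1.500 -0.750
3 -1 0.000 -1.500
4 -1 -1.125 -0.750
5 -1 -0.188 -1.219
6 -1 -1.031 -0.750
7 -1 -0.375 -1.148
8 -1 -0.938 -0.855
9 -1 -0.457 -1.131
10 -1 -0.844 -0.908
11 -1 -0.513 -1.087
12 -1 -0.790 -0.928
13 -1 -0.562 -1.056
14 -1 -0.755 -0.949

(exact arithmetic carried between steps; '≈' marks a value shown rounded to 6 d.p. or computed from one; I and e_prev carry over from the previous line; the table rounds u and y to 3 d.p., halves away from zero)
n=0: y=0, sp=-1, e=sp−y=-1; I=-1, D=e−e_prev=-1; u=0·(-1)+3/2·(-1)+1/2·(-1)=-2; next y=1/2·0+3/4·(-2)=-1.5
n=1: y=-1.5, sp=-1, e=sp−y=0.5; I=-0.5, D=e−e_prev=1.5; u=0·0.5+3/2·(-0.5)+1/2·1.5=0; next y=1/2·(-1.5)+3/4·0=-0.75
n=2: y=-0.75, sp=-1, e=sp−y=-0.25; I=-0.75, D=e−e_prev=-0.75; u=0·(-0.25)+3/2·(-0.75)+1/2·(-0.75)=-1.5; next y=1/2·(-0.75)+3/4·(-1.5)=-1.5
n=3: y=-1.5, sp=-1, e=sp−y=0.5; I=-0.25, D=e−e_prev=0.75; u=0·0.5+3/2·(-0.25)+1/2·0.75=0; next y=1/2·(-1.5)+3/4·0=-0.75
n=4: y=-0.75, sp=-1, e=sp−y=-0.25; I=-0.5, D=e−e_prev=-0.75; u=0·(-0.25)+3/2·(-0.5)+1/2·(-0.75)=-1.125; next y=1/2·(-0.75)+3/4·(-1.125)=-1.21875
n=5: y=-1.21875, sp=-1, e=sp−y=0.21875; I=-0.28125, D=e−e_prev=0.46875; u=0·0.21875+3/2·(-0.28125)+1/2·0.46875=-0.1875; next y=1/2·(-1.21875)+3/4·(-0.1875)=-0.75
n=6: y=-0.75, sp=-1, e=sp−y=-0.25; I=-0.53125, D=e−e_prev=-0.46875; u=0·(-0.25)+3/2·(-0.53125)+1/2·(-0.46875)=-1.03125; next y=1/2·(-0.75)+3/4·(-1.03125)≈-1.148438
n=7: y≈-1.148438, sp=-1, e=sp−y≈0.148438; I≈-0.382813, D=e−e_prev≈0.398438; u=0·0.148438+3/2·(-0.382813)+1/2·0.398438≈-0.375; next y=1/2·(-1.148438)+3/4·(-0.375)≈-0.855469
n=8: y≈-0.855469, sp=-1, e=sp−y≈-0.144531; I≈-0.527344, D=e−e_prev≈-0.292969; u=0·(-0.144531)+3/2·(-0.527344)+1/2·(-0.292969)≈-0.9375; next y=1/2·(-0.855469)+3/4·(-0.9375)≈-1.130859
n=9: y≈-1.130859, sp=-1, e=sp−y≈0.130859; I≈-0.396484, D=e−e_prev≈0.275391; u=0·0.130859+3/2·(-0.396484)+1/2·0.275391≈-0.457031; next y=1/2·(-1.130859)+3/4·(-0.457031)≈-0.908203
n=10: y≈-0.908203, sp=-1, e=sp−y≈-0.091797; I≈-0.488281, D=e−e_prev≈-0.222656; u=0·(-0.091797)+3/2·(-0.488281)+1/2·(-0.222656)≈-0.84375; next y=1/2·(-0.908203)+3/4·(-0.84375)≈-1.086914
n=11: y≈-1.086914, sp=-1, e=sp−y≈0.086914; I≈-0.401367, D=e−e_prev≈0.178711; u=0·0.086914+3/2·(-0.401367)+1/2·0.178711≈-0.512695; next y=1/2·(-1.086914)+3/4·(-0.512695)≈-0.927979
n=12: y≈-0.927979, sp=-1, e=sp−y≈-0.072021; I≈-0.473389, D=e−e_prev≈-0.158936; u=0·(-0.072021)+3/2·(-0.473389)+1/2·(-0.158936)≈-0.789551; next y=1/2·(-0.927979)+3/4·(-0.789551)≈-1.056152
n=13: y≈-1.056152, sp=-1, e=sp−y≈0.056152; I≈-0.417236, D=e−e_prev≈0.128174; u=0·0.056152+3/2·(-0.417236)+1/2·0.128174≈-0.561768; next y=1/2·(-1.056152)+3/4·(-0.561768)≈-0.949402
n=14: y≈-0.949402, sp=-1, e=sp−y≈-0.050598; I≈-0.467834, D=e−e_prev≈-0.106750; u=0·(-0.050598)+3/2·(-0.467834)+1/2·(-0.106750)≈-0.755127; next y=1/2·(-0.949402)+3/4·(-0.755127)≈-1.041046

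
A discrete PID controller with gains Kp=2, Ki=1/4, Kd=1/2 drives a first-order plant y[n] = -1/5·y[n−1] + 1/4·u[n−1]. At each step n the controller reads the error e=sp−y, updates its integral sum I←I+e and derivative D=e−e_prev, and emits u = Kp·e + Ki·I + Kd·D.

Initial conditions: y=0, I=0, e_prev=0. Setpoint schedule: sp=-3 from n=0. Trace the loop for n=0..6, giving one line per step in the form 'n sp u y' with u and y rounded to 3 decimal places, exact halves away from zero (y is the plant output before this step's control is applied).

(exact arithmetic carried between steps; '≈' marks a value shown rounded to 6 d.p. or computed from one; I and e_prev carry over from the previous line; the table rounds u and y to 3 d.p., halves away from zero)
n=0: y=0, sp=-3, e=sp−y=-3; I=-3, D=e−e_prev=-3; u=2·(-3)+1/4·(-3)+1/2·(-3)=-8.25; next y=-1/5·0+1/4·(-8.25)=-2.0625
n=1: y=-2.0625, sp=-3, e=sp−y=-0.9375; I=-3.9375, D=e−e_prev=2.0625; u=2·(-0.9375)+1/4·(-3.9375)+1/2·2.0625=-1.828125; next y=-1/5·(-2.0625)+1/4·(-1.828125)≈-0.044531
n=2: y≈-0.044531, sp=-3, e=sp−y≈-2.955469; I≈-6.892969, D=e−e_prev≈-2.017969; u=2·(-2.955469)+1/4·(-6.892969)+1/2·(-2.017969)≈-8.643164; next y=-1/5·(-0.044531)+1/4·(-8.643164)≈-2.151885
n=3: y≈-2.151885, sp=-3, e=sp−y≈-0.848115; I≈-7.741084, D=e−e_prev≈2.107354; u=2·(-0.848115)+1/4·(-7.741084)+1/2·2.107354≈-2.577825; next y=-1/5·(-2.151885)+1/4·(-2.577825)≈-0.214079
n=4: y≈-0.214079, sp=-3, e=sp−y≈-2.785921; I≈-10.527005, D=e−e_prev≈-1.937806; u=2·(-2.785921)+1/4·(-10.527005)+1/2·(-1.937806)≈-9.172496; next y=-1/5·(-0.214079)+1/4·(-9.172496)≈-2.250308
n=5: y≈-2.250308, sp=-3, e=sp−y≈-0.749692; I≈-11.276697, D=e−e_prev≈2.036229; u=2·(-0.749692)+1/4·(-11.276697)+1/2·2.036229≈-3.300444; next y=-1/5·(-2.250308)+1/4·(-3.300444)≈-0.375049
n=6: y≈-0.375049, sp=-3, e=sp−y≈-2.624951; I≈-13.901647, D=e−e_prev≈-1.875259; u=2·(-2.624951)+1/4·(-13.901647)+1/2·(-1.875259)≈-9.662943; next y=-1/5·(-0.375049)+1/4·(-9.662943)≈-2.340726

0 -3 -8.250 0.000
1 -3 -1.828 -2.063
2 -3 -8.643 -0.045
3 -3 -2.578 -2.152
4 -3 -9.172 -0.214
5 -3 -3.300 -2.250
6 -3 -9.663 -0.375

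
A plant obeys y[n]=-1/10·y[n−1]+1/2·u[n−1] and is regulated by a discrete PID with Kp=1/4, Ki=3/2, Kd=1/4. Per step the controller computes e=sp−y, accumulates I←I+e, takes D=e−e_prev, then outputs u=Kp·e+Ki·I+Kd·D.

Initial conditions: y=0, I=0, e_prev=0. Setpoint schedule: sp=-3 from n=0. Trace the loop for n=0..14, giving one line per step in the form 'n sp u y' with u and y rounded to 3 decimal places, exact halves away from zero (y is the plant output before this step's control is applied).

(exact arithmetic carried between steps; '≈' marks a value shown rounded to 6 d.p. or computed from one; I and e_prev carry over from the previous line; the table rounds u and y to 3 d.p., halves away from zero)
n=0: y=0, sp=-3, e=sp−y=-3; I=-3, D=e−e_prev=-3; u=1/4·(-3)+3/2·(-3)+1/4·(-3)=-6; next y=-1/10·0+1/2·(-6)=-3
n=1: y=-3, sp=-3, e=sp−y=0; I=-3, D=e−e_prev=3; u=1/4·0+3/2·(-3)+1/4·3=-3.75; next y=-1/10·(-3)+1/2·(-3.75)=-1.575
n=2: y=-1.575, sp=-3, e=sp−y=-1.425; I=-4.425, D=e−e_prev=-1.425; u=1/4·(-1.425)+3/2·(-4.425)+1/4·(-1.425)=-7.35; next y=-1/10·(-1.575)+1/2·(-7.35)=-3.5175
n=3: y=-3.5175, sp=-3, e=sp−y=0.5175; I=-3.9075, D=e−e_prev=1.9425; u=1/4·0.5175+3/2·(-3.9075)+1/4·1.9425=-5.24625; next y=-1/10·(-3.5175)+1/2·(-5.24625)=-2.271375
n=4: y=-2.271375, sp=-3, e=sp−y=-0.728625; I=-4.636125, D=e−e_prev=-1.246125; u=1/4·(-0.728625)+3/2·(-4.636125)+1/4·(-1.246125)=-7.447875; next y=-1/10·(-2.271375)+1/2·(-7.447875)=-3.4968
n=5: y=-3.4968, sp=-3, e=sp−y=0.4968; I=-4.139325, D=e−e_prev=1.225425; u=1/4·0.4968+3/2·(-4.139325)+1/4·1.225425≈-5.778431; next y=-1/10·(-3.4968)+1/2·(-5.778431)≈-2.539536
n=6: y≈-2.539536, sp=-3, e=sp−y≈-0.460464; I≈-4.599789, D=e−e_prev≈-0.957264; u=1/4·(-0.460464)+3/2·(-4.599789)+1/4·(-0.957264)≈-7.254116; next y=-1/10·(-2.539536)+1/2·(-7.254116)≈-3.373105
n=7: y≈-3.373105, sp=-3, e=sp−y≈0.373105; I≈-4.226685, D=e−e_prev≈0.833569; u=1/4·0.373105+3/2·(-4.226685)+1/4·0.833569≈-6.038359; next y=-1/10·(-3.373105)+1/2·(-6.038359)≈-2.681869
n=8: y≈-2.681869, sp=-3, e=sp−y≈-0.318131; I≈-4.544816, D=e−e_prev≈-0.691236; u=1/4·(-0.318131)+3/2·(-4.544816)+1/4·(-0.691236)≈-7.069565; next y=-1/10·(-2.681869)+1/2·(-7.069565)≈-3.266596
n=9: y≈-3.266596, sp=-3, e=sp−y≈0.266596; I≈-4.278220, D=e−e_prev≈0.584727; u=1/4·0.266596+3/2·(-4.278220)+1/4·0.584727≈-6.204499; next y=-1/10·(-3.266596)+1/2·(-6.204499)≈-2.775590
n=10: y≈-2.775590, sp=-3, e=sp−y≈-0.224410; I≈-4.502630, D=e−e_prev≈-0.491006; u=1/4·(-0.224410)+3/2·(-4.502630)+1/4·(-0.491006)≈-6.932799; next y=-1/10·(-2.775590)+1/2·(-6.932799)≈-3.188840
n=11: y≈-3.188840, sp=-3, e=sp−y≈0.188840; I≈-4.313790, D=e−e_prev≈0.413250; u=1/4·0.188840+3/2·(-4.313790)+1/4·0.413250≈-6.320162; next y=-1/10·(-3.188840)+1/2·(-6.320162)≈-2.841197
n=12: y≈-2.841197, sp=-3, e=sp−y≈-0.158803; I≈-4.472593, D=e−e_prev≈-0.347644; u=1/4·(-0.158803)+3/2·(-4.472593)+1/4·(-0.347644)≈-6.835501; next y=-1/10·(-2.841197)+1/2·(-6.835501)≈-3.133631
n=13: y≈-3.133631, sp=-3, e=sp−y≈0.133631; I≈-4.338962, D=e−e_prev≈0.292434; u=1/4·0.133631+3/2·(-4.338962)+1/4·0.292434≈-6.401927; next y=-1/10·(-3.133631)+1/2·(-6.401927)≈-2.887600
n=14: y≈-2.887600, sp=-3, e=sp−y≈-0.112400; I≈-4.451362, D=e−e_prev≈-0.246030; u=1/4·(-0.112400)+3/2·(-4.451362)+1/4·(-0.246030)≈-6.766650; next y=-1/10·(-2.887600)+1/2·(-6.766650)≈-3.094565

0 -3 -6.000 0.000
1 -3 -3.750 -3.000
2 -3 -7.350 -1.575
3 -3 -5.246 -3.518
4 -3 -7.448 -2.271
5 -3 -5.778 -3.497
6 -3 -7.254 -2.540
7 -3 -6.038 -3.373
8 -3 -7.070 -2.682
9 -3 -6.204 -3.267
10 -3 -6.933 -2.776
11 -3 -6.320 -3.189
12 -3 -6.836 -2.841
13 -3 -6.402 -3.134
14 -3 -6.767 -2.888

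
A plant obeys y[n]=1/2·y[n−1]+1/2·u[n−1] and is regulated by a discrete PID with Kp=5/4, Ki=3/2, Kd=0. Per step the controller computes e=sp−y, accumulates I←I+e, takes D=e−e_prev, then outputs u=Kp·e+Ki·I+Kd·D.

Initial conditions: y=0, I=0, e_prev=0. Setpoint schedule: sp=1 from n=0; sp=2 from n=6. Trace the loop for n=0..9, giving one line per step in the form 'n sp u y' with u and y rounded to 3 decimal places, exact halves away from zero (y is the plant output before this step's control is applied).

0 1 2.750 0.000
1 1 0.469 1.375
2 1 1.152 0.922
3 1 0.953 1.037
4 1 1.013 0.995
5 1 0.996 1.004
6 2 3.751 1.000
7 2 1.468 2.375
8 2 2.152 1.922
9 2 1.953 2.037

(exact arithmetic carried between steps; '≈' marks a value shown rounded to 6 d.p. or computed from one; I and e_prev carry over from the previous line; the table rounds u and y to 3 d.p., halves away from zero)
n=0: y=0, sp=1, e=sp−y=1; I=1, D=e−e_prev=1; u=5/4·1+3/2·1+0·1=2.75; next y=1/2·0+1/2·2.75=1.375
n=1: y=1.375, sp=1, e=sp−y=-0.375; I=0.625, D=e−e_prev=-1.375; u=5/4·(-0.375)+3/2·0.625+0·(-1.375)=0.46875; next y=1/2·1.375+1/2·0.46875=0.921875
n=2: y=0.921875, sp=1, e=sp−y=0.078125; I=0.703125, D=e−e_prev=0.453125; u=5/4·0.078125+3/2·0.703125+0·0.453125≈1.152344; next y=1/2·0.921875+1/2·1.152344≈1.037109
n=3: y≈1.037109, sp=1, e=sp−y≈-0.037109; I≈0.666016, D=e−e_prev≈-0.115234; u=5/4·(-0.037109)+3/2·0.666016+0·(-0.115234)≈0.952637; next y=1/2·1.037109+1/2·0.952637≈0.994873
n=4: y≈0.994873, sp=1, e=sp−y≈0.005127; I≈0.671143, D=e−e_prev≈0.042236; u=5/4·0.005127+3/2·0.671143+0·0.042236≈1.013123; next y=1/2·0.994873+1/2·1.013123≈1.003998
n=5: y≈1.003998, sp=1, e=sp−y≈-0.003998; I≈0.667145, D=e−e_prev≈-0.009125; u=5/4·(-0.003998)+3/2·0.667145+0·(-0.009125)≈0.995720; next y=1/2·1.003998+1/2·0.995720≈0.999859
n=6: y≈0.999859, sp=2, e=sp−y≈1.000141; I≈1.667286, D=e−e_prev≈1.004139; u=5/4·1.000141+3/2·1.667286+0·1.004139≈3.751105; next y=1/2·0.999859+1/2·3.751105≈2.375482
n=7: y≈2.375482, sp=2, e=sp−y≈-0.375482; I≈1.291804, D=e−e_prev≈-1.375623; u=5/4·(-0.375482)+3/2·1.291804+0·(-1.375623)≈1.468353; next y=1/2·2.375482+1/2·1.468353≈1.921918
n=8: y≈1.921918, sp=2, e=sp−y≈0.078082; I≈1.369886, D=e−e_prev≈0.453564; u=5/4·0.078082+3/2·1.369886+0·0.453564≈2.152432; next y=1/2·1.921918+1/2·2.152432≈2.037175
n=9: y≈2.037175, sp=2, e=sp−y≈-0.037175; I≈1.332711, D=e−e_prev≈-0.115257; u=5/4·(-0.037175)+3/2·1.332711+0·(-0.115257)≈1.952598; next y=1/2·2.037175+1/2·1.952598≈1.994887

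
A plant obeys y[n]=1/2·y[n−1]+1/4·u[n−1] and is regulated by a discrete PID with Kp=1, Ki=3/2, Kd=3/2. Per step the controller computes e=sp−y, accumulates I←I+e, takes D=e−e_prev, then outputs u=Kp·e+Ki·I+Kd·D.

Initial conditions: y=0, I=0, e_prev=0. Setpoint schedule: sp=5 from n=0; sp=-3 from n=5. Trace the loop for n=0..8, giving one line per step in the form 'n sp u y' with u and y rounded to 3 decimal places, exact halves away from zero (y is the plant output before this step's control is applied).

(exact arithmetic carried between steps; '≈' marks a value shown rounded to 6 d.p. or computed from one; I and e_prev carry over from the previous line; the table rounds u and y to 3 d.p., halves away from zero)
n=0: y=0, sp=5, e=sp−y=5; I=5, D=e−e_prev=5; u=1·5+3/2·5+3/2·5=20; next y=1/2·0+1/4·20=5
n=1: y=5, sp=5, e=sp−y=0; I=5, D=e−e_prev=-5; u=1·0+3/2·5+3/2·(-5)=0; next y=1/2·5+1/4·0=2.5
n=2: y=2.5, sp=5, e=sp−y=2.5; I=7.5, D=e−e_prev=2.5; u=1·2.5+3/2·7.5+3/2·2.5=17.5; next y=1/2·2.5+1/4·17.5=5.625
n=3: y=5.625, sp=5, e=sp−y=-0.625; I=6.875, D=e−e_prev=-3.125; u=1·(-0.625)+3/2·6.875+3/2·(-3.125)=5; next y=1/2·5.625+1/4·5=4.0625
n=4: y=4.0625, sp=5, e=sp−y=0.9375; I=7.8125, D=e−e_prev=1.5625; u=1·0.9375+3/2·7.8125+3/2·1.5625=15; next y=1/2·4.0625+1/4·15=5.78125
n=5: y=5.78125, sp=-3, e=sp−y=-8.78125; I=-0.96875, D=e−e_prev=-9.71875; u=1·(-8.78125)+3/2·(-0.96875)+3/2·(-9.71875)=-24.8125; next y=1/2·5.78125+1/4·(-24.8125)=-3.3125
n=6: y=-3.3125, sp=-3, e=sp−y=0.3125; I=-0.65625, D=e−e_prev=9.09375; u=1·0.3125+3/2·(-0.65625)+3/2·9.09375=12.96875; next y=1/2·(-3.3125)+1/4·12.96875≈1.585938
n=7: y≈1.585938, sp=-3, e=sp−y≈-4.585938; I≈-5.242188, D=e−e_prev≈-4.898438; u=1·(-4.585938)+3/2·(-5.242188)+3/2·(-4.898438)≈-19.796875; next y=1/2·1.585938+1/4·(-19.796875)≈-4.15625
n=8: y=-4.15625, sp=-3, e=sp−y=1.15625; I≈-4.085938, D=e−e_prev≈5.742188; u=1·1.15625+3/2·(-4.085938)+3/2·5.742188≈3.640625; next y=1/2·(-4.15625)+1/4·3.640625≈-1.167969

0 5 20.000 0.000
1 5 0.000 5.000
2 5 17.500 2.500
3 5 5.000 5.625
4 5 15.000 4.063
5 -3 -24.813 5.781
6 -3 12.969 -3.313
7 -3 -19.797 1.586
8 -3 3.641 -4.156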